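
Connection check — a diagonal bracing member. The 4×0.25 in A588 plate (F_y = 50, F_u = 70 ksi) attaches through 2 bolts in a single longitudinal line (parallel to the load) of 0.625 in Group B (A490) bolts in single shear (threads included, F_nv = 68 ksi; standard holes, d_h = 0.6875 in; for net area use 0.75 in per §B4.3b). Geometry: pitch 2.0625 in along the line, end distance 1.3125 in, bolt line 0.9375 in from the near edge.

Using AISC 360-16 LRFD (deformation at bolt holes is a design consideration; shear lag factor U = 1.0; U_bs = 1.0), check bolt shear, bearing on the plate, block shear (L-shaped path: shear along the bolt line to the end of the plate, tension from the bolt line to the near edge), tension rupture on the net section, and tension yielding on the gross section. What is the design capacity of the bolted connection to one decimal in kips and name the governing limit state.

Bolt shear: A_b = π(0.625)²/4 = 0.3068 in². φR_n = 0.75 × 68 × 0.3068 × 2 × 1 = 31.3 kips.
Bearing (0.25 in plate, F_u = 70 ksi): end bolts L_c = 1.3125 − 0.6875/2 = 0.96875, R_n = min(1.2×0.96875×0.25×70, 2.4×0.625×0.25×70) = 20.344 kips/bolt; interior L_c = 2.0625 − 0.6875 = 1.375, R_n = 26.25 kips/bolt. φR_n = 0.75 × (1×20.344 + 1×26.25) = 34.9 kips.
Block shear: shear path 1×[1.3125+1×2.0625] = 1×3.375 in, A_gv = 0.84375, A_nv = 1×(3.375 − 1.5×0.75)×0.25 = 0.5625 in²; tension to near edge: (0.9375 − 0.5×0.75)×0.25 = 0.14063 in². R_n = min(0.6×70×0.5625, 0.6×50×0.84375) + 1.0×70×0.14063 = min(23.625, 25.313) + 9.8441 = 33.469 kips. φR_n = 0.75 × 33.469 = 25.1 kips.
Tension rupture (net): A_n = (4 − 1×0.75)×0.25 = 0.8125 in² (U = 1.0, A_e = A_n). φR_n = 0.75 × 70 × 0.8125 = 42.7 kips.
Tension yield (gross): A_g = 4×0.25 = 1 in². φR_n = 0.90 × 50 × 1 = 45.0 kips.
Governing: min(31.3, 34.9, 25.1, 42.7, 45.0) = 25.1 kips → block shear.

25.1 kips (block shear governs)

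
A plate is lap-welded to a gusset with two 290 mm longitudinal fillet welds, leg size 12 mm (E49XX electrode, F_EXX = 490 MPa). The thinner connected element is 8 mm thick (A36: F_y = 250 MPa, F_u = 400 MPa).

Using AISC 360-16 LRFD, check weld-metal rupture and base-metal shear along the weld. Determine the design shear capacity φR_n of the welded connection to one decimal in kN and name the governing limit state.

696.0 kN (base-metal shear governs)

Weld metal: throat = 0.707×12 = 8.484 mm, L = 2×290 = 580 mm. φR_n = 0.75 × 0.6 × 490 × 8.484 × 580 = 1085.0 kN.
Base metal shear (8 mm plate): yield φR_n = 1.0×0.6×250×8×580 = 696.0 kN; rupture φR_n = 0.75×0.6×400×8×580 = 835.2 kN; take 696.0 kN (yield).
Governing: min(1085.0, 696.0) = 696.0 kN → base-metal shear.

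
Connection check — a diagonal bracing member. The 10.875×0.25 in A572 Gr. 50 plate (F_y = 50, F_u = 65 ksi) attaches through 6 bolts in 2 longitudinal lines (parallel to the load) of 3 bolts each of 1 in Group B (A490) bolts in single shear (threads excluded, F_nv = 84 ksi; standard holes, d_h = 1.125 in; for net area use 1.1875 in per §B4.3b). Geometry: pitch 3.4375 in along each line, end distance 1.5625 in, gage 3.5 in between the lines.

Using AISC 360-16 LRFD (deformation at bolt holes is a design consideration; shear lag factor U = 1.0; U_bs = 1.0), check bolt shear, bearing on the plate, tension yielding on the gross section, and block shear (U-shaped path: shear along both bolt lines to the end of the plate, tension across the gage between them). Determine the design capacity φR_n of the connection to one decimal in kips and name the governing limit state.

108.2 kips (block shear governs)

Bolt shear: A_b = π(1)²/4 = 0.7854 in². φR_n = 0.75 × 84 × 0.7854 × 6 × 1 = 296.9 kips.
Bearing (0.25 in plate, F_u = 65 ksi): end bolts L_c = 1.5625 − 1.125/2 = 1, R_n = min(1.2×1×0.25×65, 2.4×1×0.25×65) = 19.5 kips/bolt; interior L_c = 3.4375 − 1.125 = 2.3125, R_n = 39 kips/bolt. φR_n = 0.75 × (2×19.5 + 4×39) = 146.3 kips.
Tension yield (gross): A_g = 10.875×0.25 = 2.7188 in². φR_n = 0.90 × 50 × 2.7188 = 122.3 kips.
Block shear: shear path 2×[1.5625+2×3.4375] = 2×8.4375 in, A_gv = 4.2188, A_nv = 2×(8.4375 − 2.5×1.1875)×0.25 = 2.7344 in²; tension across gage: (3.5 − 1×1.1875)×0.25 = 0.57813 in². R_n = min(0.6×65×2.7344, 0.6×50×4.2188) + 1.0×65×0.57813 = min(106.64, 126.56) + 37.578 = 144.22 kips. φR_n = 0.75 × 144.22 = 108.2 kips.
Governing: min(296.9, 146.3, 122.3, 108.2) = 108.2 kips → block shear.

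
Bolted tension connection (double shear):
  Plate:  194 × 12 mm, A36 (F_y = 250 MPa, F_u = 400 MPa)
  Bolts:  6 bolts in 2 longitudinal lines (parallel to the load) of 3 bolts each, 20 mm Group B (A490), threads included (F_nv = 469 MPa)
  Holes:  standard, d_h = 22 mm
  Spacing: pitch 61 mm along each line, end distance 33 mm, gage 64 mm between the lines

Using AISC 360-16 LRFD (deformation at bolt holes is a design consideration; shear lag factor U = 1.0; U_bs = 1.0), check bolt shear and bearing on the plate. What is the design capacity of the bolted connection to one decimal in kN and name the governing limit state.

864.0 kN (bearing governs)

Bolt shear: A_b = π(20)²/4 = 314.16 mm². φR_n = 0.75 × 469 × 314.16 × 6 × 2 = 1326.1 kN.
Bearing (12 mm plate, F_u = 400 MPa): end bolts L_c = 33 − 22/2 = 22, R_n = min(1.2×22×12×400, 2.4×20×12×400) = 126.72 kN/bolt; interior L_c = 61 − 22 = 39, R_n = 224.64 kN/bolt. φR_n = 0.75 × (2×126.72 + 4×224.64) = 864.0 kN.
Governing: min(1326.1, 864.0) = 864.0 kN → bearing.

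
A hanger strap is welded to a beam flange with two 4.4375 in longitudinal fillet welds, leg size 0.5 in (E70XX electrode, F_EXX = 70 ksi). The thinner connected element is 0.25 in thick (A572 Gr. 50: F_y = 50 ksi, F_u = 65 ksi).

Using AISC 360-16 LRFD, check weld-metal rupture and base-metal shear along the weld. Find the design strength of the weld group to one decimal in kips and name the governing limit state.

Weld metal: throat = 0.707×0.5 = 0.3535 in, L = 2×4.4375 = 8.875 in. φR_n = 0.75 × 0.6 × 70 × 0.3535 × 8.875 = 98.8 kips.
Base metal shear (0.25 in plate): yield φR_n = 1.0×0.6×50×0.25×8.875 = 66.6 kips; rupture φR_n = 0.75×0.6×65×0.25×8.875 = 64.9 kips; take 64.9 kips (rupture).
Governing: min(98.8, 64.9) = 64.9 kips → base-metal shear.

64.9 kips (base-metal shear governs)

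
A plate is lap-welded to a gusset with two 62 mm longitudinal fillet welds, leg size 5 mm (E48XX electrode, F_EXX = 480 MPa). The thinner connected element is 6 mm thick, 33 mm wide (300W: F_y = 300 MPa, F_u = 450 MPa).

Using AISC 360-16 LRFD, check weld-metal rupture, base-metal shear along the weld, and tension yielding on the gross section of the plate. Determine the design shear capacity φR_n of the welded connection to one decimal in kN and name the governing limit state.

53.5 kN (gross-section yield governs)

Weld metal: throat = 0.707×5 = 3.535 mm, L = 2×62 = 124 mm. φR_n = 0.75 × 0.6 × 480 × 3.535 × 124 = 94.7 kN.
Base metal shear (6 mm plate): yield φR_n = 1.0×0.6×300×6×124 = 133.9 kN; rupture φR_n = 0.75×0.6×450×6×124 = 150.7 kN; take 133.9 kN (yield).
Tension yield (gross): A_g = 33×6 = 198 mm². φR_n = 0.90 × 300 × 198 = 53.5 kN.
Governing: min(94.7, 133.9, 53.5) = 53.5 kN → gross-section yield.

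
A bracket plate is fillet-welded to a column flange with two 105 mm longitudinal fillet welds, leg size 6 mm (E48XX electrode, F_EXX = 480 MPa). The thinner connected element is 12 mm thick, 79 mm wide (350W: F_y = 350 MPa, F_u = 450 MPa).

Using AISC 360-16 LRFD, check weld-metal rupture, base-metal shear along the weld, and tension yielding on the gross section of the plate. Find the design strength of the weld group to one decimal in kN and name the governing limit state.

Weld metal: throat = 0.707×6 = 4.242 mm, L = 2×105 = 210 mm. φR_n = 0.75 × 0.6 × 480 × 4.242 × 210 = 192.4 kN.
Base metal shear (12 mm plate): yield φR_n = 1.0×0.6×350×12×210 = 529.2 kN; rupture φR_n = 0.75×0.6×450×12×210 = 510.3 kN; take 510.3 kN (rupture).
Tension yield (gross): A_g = 79×12 = 948 mm². φR_n = 0.90 × 350 × 948 = 298.6 kN.
Governing: min(192.4, 510.3, 298.6) = 192.4 kN → weld metal.

192.4 kN (weld metal governs)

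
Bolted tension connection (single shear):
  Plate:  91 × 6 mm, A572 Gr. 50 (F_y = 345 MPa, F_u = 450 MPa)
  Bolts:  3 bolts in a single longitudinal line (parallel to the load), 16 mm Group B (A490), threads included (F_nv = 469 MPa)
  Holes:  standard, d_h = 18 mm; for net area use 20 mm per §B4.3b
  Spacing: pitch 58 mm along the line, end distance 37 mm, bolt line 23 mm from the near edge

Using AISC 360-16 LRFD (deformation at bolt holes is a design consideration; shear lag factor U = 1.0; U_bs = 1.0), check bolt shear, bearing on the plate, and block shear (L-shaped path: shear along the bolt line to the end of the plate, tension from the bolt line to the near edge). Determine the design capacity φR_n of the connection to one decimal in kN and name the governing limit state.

151.5 kN (block shear governs)

Bolt shear: A_b = π(16)²/4 = 201.06 mm². φR_n = 0.75 × 469 × 201.06 × 3 × 1 = 212.2 kN.
Bearing (6 mm plate, F_u = 450 MPa): end bolts L_c = 37 − 18/2 = 28, R_n = min(1.2×28×6×450, 2.4×16×6×450) = 90.72 kN/bolt; interior L_c = 58 − 18 = 40, R_n = 103.68 kN/bolt. φR_n = 0.75 × (1×90.72 + 2×103.68) = 223.6 kN.
Block shear: shear path 1×[37+2×58] = 1×153 mm, A_gv = 918, A_nv = 1×(153 − 2.5×20)×6 = 618 mm²; tension to near edge: (23 − 0.5×20)×6 = 78 mm². R_n = min(0.6×450×618, 0.6×345×918) + 1.0×450×78 = min(166.86, 190.03) + 35.1 = 201.96 kN. φR_n = 0.75 × 201.96 = 151.5 kN.
Governing: min(212.2, 223.6, 151.5) = 151.5 kN → block shear.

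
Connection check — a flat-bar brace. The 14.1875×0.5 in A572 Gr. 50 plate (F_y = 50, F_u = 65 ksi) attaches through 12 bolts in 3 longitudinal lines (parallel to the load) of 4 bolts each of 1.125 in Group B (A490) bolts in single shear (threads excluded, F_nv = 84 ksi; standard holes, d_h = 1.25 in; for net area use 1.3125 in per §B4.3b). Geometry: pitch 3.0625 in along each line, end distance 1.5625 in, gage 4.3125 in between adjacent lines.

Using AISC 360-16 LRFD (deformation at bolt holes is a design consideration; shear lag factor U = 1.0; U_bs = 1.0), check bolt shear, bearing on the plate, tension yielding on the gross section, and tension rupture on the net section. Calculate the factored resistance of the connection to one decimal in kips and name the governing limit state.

Bolt shear: A_b = π(1.125)²/4 = 0.99402 in². φR_n = 0.75 × 84 × 0.99402 × 12 × 1 = 751.5 kips.
Bearing (0.5 in plate, F_u = 65 ksi): end bolts L_c = 1.5625 − 1.25/2 = 0.9375, R_n = min(1.2×0.9375×0.5×65, 2.4×1.125×0.5×65) = 36.563 kips/bolt; interior L_c = 3.0625 − 1.25 = 1.8125, R_n = 70.688 kips/bolt. φR_n = 0.75 × (3×36.563 + 9×70.688) = 559.4 kips.
Tension yield (gross): A_g = 14.1875×0.5 = 7.0938 in². φR_n = 0.90 × 50 × 7.0938 = 319.2 kips.
Tension rupture (net): A_n = (14.1875 − 3×1.3125)×0.5 = 5.125 in² (U = 1.0, A_e = A_n). φR_n = 0.75 × 65 × 5.125 = 249.8 kips.
Governing: min(751.5, 559.4, 319.2, 249.8) = 249.8 kips → net-section rupture.

249.8 kips (net-section rupture governs)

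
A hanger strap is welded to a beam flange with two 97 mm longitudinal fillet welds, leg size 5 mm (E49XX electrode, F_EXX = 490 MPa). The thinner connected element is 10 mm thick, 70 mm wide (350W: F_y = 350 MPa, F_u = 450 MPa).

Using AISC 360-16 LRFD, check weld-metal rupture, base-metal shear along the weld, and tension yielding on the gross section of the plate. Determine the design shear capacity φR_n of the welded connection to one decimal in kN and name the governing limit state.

151.2 kN (weld metal governs)

Weld metal: throat = 0.707×5 = 3.535 mm, L = 2×97 = 194 mm. φR_n = 0.75 × 0.6 × 490 × 3.535 × 194 = 151.2 kN.
Base metal shear (10 mm plate): yield φR_n = 1.0×0.6×350×10×194 = 407.4 kN; rupture φR_n = 0.75×0.6×450×10×194 = 392.9 kN; take 392.9 kN (rupture).
Tension yield (gross): A_g = 70×10 = 700 mm². φR_n = 0.90 × 350 × 700 = 220.5 kN.
Governing: min(151.2, 392.9, 220.5) = 151.2 kN → weld metal.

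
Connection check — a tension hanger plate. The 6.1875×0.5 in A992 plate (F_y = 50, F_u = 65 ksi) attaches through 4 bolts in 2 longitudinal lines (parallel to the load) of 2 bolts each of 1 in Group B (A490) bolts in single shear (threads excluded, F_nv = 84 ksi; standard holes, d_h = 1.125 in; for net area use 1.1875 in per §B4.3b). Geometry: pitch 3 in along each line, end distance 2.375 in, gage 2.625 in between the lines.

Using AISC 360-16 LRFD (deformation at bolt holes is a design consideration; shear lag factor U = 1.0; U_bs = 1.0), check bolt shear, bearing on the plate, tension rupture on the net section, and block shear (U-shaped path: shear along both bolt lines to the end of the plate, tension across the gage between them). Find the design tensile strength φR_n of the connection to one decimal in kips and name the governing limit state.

92.9 kips (net-section rupture governs)

Bolt shear: A_b = π(1)²/4 = 0.7854 in². φR_n = 0.75 × 84 × 0.7854 × 4 × 1 = 197.9 kips.
Bearing (0.5 in plate, F_u = 65 ksi): end bolts L_c = 2.375 − 1.125/2 = 1.8125, R_n = min(1.2×1.8125×0.5×65, 2.4×1×0.5×65) = 70.688 kips/bolt; interior L_c = 3 − 1.125 = 1.875, R_n = 73.125 kips/bolt. φR_n = 0.75 × (2×70.688 + 2×73.125) = 215.7 kips.
Tension rupture (net): A_n = (6.1875 − 2×1.1875)×0.5 = 1.9063 in² (U = 1.0, A_e = A_n). φR_n = 0.75 × 65 × 1.9063 = 92.9 kips.
Block shear: shear path 2×[2.375+1×3] = 2×5.375 in, A_gv = 5.375, A_nv = 2×(5.375 − 1.5×1.1875)×0.5 = 3.5938 in²; tension across gage: (2.625 − 1×1.1875)×0.5 = 0.71875 in². R_n = min(0.6×65×3.5938, 0.6×50×5.375) + 1.0×65×0.71875 = min(140.16, 161.25) + 46.719 = 186.88 kips. φR_n = 0.75 × 186.88 = 140.2 kips.
Governing: min(197.9, 215.7, 92.9, 140.2) = 92.9 kips → net-section rupture.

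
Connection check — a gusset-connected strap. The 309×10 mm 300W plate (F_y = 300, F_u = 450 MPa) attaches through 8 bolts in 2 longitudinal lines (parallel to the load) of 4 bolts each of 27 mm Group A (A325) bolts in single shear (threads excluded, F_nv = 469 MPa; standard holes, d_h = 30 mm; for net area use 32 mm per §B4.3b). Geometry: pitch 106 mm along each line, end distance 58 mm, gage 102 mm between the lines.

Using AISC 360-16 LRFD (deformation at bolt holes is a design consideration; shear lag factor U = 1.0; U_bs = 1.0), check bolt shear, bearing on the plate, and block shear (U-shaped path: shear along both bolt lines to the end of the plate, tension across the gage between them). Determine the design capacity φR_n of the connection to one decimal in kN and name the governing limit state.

1251.5 kN (block shear governs)

Bolt shear: A_b = π(27)²/4 = 572.56 mm². φR_n = 0.75 × 469 × 572.56 × 8 × 1 = 1611.2 kN.
Bearing (10 mm plate, F_u = 450 MPa): end bolts L_c = 58 − 30/2 = 43, R_n = min(1.2×43×10×450, 2.4×27×10×450) = 232.2 kN/bolt; interior L_c = 106 − 30 = 76, R_n = 291.6 kN/bolt. φR_n = 0.75 × (2×232.2 + 6×291.6) = 1660.5 kN.
Block shear: shear path 2×[58+3×106] = 2×376 mm, A_gv = 7520, A_nv = 2×(376 − 3.5×32)×10 = 5280 mm²; tension across gage: (102 − 1×32)×10 = 700 mm². R_n = min(0.6×450×5280, 0.6×300×7520) + 1.0×450×700 = min(1425.6, 1353.6) + 315 = 1668.6 kN. φR_n = 0.75 × 1668.6 = 1251.5 kN.
Governing: min(1611.2, 1660.5, 1251.5) = 1251.5 kN → block shear.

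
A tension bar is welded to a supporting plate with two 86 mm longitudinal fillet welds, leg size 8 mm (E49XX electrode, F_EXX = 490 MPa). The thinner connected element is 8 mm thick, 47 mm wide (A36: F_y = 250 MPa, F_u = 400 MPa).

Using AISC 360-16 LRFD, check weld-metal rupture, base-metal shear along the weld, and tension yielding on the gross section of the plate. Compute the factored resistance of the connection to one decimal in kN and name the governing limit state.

Weld metal: throat = 0.707×8 = 5.656 mm, L = 2×86 = 172 mm. φR_n = 0.75 × 0.6 × 490 × 5.656 × 172 = 214.5 kN.
Base metal shear (8 mm plate): yield φR_n = 1.0×0.6×250×8×172 = 206.4 kN; rupture φR_n = 0.75×0.6×400×8×172 = 247.7 kN; take 206.4 kN (yield).
Tension yield (gross): A_g = 47×8 = 376 mm². φR_n = 0.90 × 250 × 376 = 84.6 kN.
Governing: min(214.5, 206.4, 84.6) = 84.6 kN → gross-section yield.

84.6 kN (gross-section yield governs)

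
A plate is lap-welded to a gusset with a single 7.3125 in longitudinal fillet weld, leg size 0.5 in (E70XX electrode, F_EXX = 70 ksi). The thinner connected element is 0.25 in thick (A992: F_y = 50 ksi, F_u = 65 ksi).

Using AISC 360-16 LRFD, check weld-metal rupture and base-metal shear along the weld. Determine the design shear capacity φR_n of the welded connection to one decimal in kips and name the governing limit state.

53.5 kips (base-metal shear governs)

Weld metal: throat = 0.707×0.5 = 0.3535 in, L = 7.3125 in. φR_n = 0.75 × 0.6 × 70 × 0.3535 × 7.3125 = 81.4 kips.
Base metal shear (0.25 in plate): yield φR_n = 1.0×0.6×50×0.25×7.3125 = 54.8 kips; rupture φR_n = 0.75×0.6×65×0.25×7.3125 = 53.5 kips; take 53.5 kips (rupture).
Governing: min(81.4, 53.5) = 53.5 kips → base-metal shear.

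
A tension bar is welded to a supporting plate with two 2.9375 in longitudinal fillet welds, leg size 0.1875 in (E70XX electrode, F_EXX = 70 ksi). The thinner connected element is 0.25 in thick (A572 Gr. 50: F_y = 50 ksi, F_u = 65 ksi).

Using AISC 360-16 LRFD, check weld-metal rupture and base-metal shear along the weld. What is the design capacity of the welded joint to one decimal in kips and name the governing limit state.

Weld metal: throat = 0.707×0.1875 = 0.13256 in, L = 2×2.9375 = 5.875 in. φR_n = 0.75 × 0.6 × 70 × 0.13256 × 5.875 = 24.5 kips.
Base metal shear (0.25 in plate): yield φR_n = 1.0×0.6×50×0.25×5.875 = 44.1 kips; rupture φR_n = 0.75×0.6×65×0.25×5.875 = 43.0 kips; take 43.0 kips (rupture).
Governing: min(24.5, 43.0) = 24.5 kips → weld metal.

24.5 kips (weld metal governs)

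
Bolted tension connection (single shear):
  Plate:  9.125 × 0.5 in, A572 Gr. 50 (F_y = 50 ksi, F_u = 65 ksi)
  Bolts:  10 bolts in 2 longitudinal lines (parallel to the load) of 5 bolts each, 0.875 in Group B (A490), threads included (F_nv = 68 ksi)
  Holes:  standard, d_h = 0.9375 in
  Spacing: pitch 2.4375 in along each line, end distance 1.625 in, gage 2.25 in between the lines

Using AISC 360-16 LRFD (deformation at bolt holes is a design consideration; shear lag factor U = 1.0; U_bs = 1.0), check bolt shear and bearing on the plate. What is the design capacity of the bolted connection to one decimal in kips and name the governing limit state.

306.7 kips (bolt shear governs)

Bolt shear: A_b = π(0.875)²/4 = 0.60132 in². φR_n = 0.75 × 68 × 0.60132 × 10 × 1 = 306.7 kips.
Bearing (0.5 in plate, F_u = 65 ksi): end bolts L_c = 1.625 − 0.9375/2 = 1.15625, R_n = min(1.2×1.15625×0.5×65, 2.4×0.875×0.5×65) = 45.094 kips/bolt; interior L_c = 2.4375 − 0.9375 = 1.5, R_n = 58.5 kips/bolt. φR_n = 0.75 × (2×45.094 + 8×58.5) = 418.6 kips.
Governing: min(306.7, 418.6) = 306.7 kips → bolt shear.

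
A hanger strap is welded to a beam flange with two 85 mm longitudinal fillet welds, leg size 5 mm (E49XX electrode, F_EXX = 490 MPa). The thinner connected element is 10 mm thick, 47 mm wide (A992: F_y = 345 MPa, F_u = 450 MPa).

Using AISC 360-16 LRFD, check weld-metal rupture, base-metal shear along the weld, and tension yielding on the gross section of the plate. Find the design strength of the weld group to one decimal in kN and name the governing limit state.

132.5 kN (weld metal governs)

Weld metal: throat = 0.707×5 = 3.535 mm, L = 2×85 = 170 mm. φR_n = 0.75 × 0.6 × 490 × 3.535 × 170 = 132.5 kN.
Base metal shear (10 mm plate): yield φR_n = 1.0×0.6×345×10×170 = 351.9 kN; rupture φR_n = 0.75×0.6×450×10×170 = 344.3 kN; take 344.3 kN (rupture).
Tension yield (gross): A_g = 47×10 = 470 mm². φR_n = 0.90 × 345 × 470 = 145.9 kN.
Governing: min(132.5, 344.3, 145.9) = 132.5 kN → weld metal.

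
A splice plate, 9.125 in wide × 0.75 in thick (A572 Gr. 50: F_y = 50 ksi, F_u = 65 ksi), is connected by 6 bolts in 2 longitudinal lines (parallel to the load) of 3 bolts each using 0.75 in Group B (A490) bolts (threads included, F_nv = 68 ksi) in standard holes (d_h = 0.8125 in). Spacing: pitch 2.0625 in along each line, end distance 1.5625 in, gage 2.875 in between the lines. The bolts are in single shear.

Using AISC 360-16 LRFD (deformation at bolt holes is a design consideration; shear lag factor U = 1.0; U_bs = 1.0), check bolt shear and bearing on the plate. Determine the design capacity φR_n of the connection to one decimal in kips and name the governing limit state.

135.2 kips (bolt shear governs)

Bolt shear: A_b = π(0.75)²/4 = 0.44179 in². φR_n = 0.75 × 68 × 0.44179 × 6 × 1 = 135.2 kips.
Bearing (0.75 in plate, F_u = 65 ksi): end bolts L_c = 1.5625 − 0.8125/2 = 1.15625, R_n = min(1.2×1.15625×0.75×65, 2.4×0.75×0.75×65) = 67.641 kips/bolt; interior L_c = 2.0625 − 0.8125 = 1.25, R_n = 73.125 kips/bolt. φR_n = 0.75 × (2×67.641 + 4×73.125) = 320.8 kips.
Governing: min(135.2, 320.8) = 135.2 kips → bolt shear.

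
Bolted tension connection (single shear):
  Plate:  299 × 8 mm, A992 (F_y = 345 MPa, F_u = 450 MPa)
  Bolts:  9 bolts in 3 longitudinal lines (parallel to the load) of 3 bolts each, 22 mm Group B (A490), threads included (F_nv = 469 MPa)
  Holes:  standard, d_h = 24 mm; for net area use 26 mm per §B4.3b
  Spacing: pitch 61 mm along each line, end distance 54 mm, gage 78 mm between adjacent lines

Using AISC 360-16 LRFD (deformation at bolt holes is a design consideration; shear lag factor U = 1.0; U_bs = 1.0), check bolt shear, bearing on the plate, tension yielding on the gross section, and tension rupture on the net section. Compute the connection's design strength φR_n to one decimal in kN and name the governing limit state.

596.7 kN (net-section rupture governs)

Bolt shear: A_b = π(22)²/4 = 380.13 mm². φR_n = 0.75 × 469 × 380.13 × 9 × 1 = 1203.4 kN.
Bearing (8 mm plate, F_u = 450 MPa): end bolts L_c = 54 − 24/2 = 42, R_n = min(1.2×42×8×450, 2.4×22×8×450) = 181.44 kN/bolt; interior L_c = 61 − 24 = 37, R_n = 159.84 kN/bolt. φR_n = 0.75 × (3×181.44 + 6×159.84) = 1127.5 kN.
Tension yield (gross): A_g = 299×8 = 2392 mm². φR_n = 0.90 × 345 × 2392 = 742.7 kN.
Tension rupture (net): A_n = (299 − 3×26)×8 = 1768 mm² (U = 1.0, A_e = A_n). φR_n = 0.75 × 450 × 1768 = 596.7 kN.
Governing: min(1203.4, 1127.5, 742.7, 596.7) = 596.7 kN → net-section rupture.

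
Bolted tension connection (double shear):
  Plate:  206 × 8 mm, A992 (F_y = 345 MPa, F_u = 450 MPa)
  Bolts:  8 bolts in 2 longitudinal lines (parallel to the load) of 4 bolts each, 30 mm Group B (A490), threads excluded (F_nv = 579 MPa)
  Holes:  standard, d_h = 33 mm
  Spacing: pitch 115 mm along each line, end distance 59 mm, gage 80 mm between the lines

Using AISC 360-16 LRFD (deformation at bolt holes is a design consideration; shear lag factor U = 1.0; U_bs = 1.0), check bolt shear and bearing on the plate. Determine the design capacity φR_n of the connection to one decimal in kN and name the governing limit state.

1441.8 kN (bearing governs)

Bolt shear: A_b = π(30)²/4 = 706.86 mm². φR_n = 0.75 × 579 × 706.86 × 8 × 2 = 4911.3 kN.
Bearing (8 mm plate, F_u = 450 MPa): end bolts L_c = 59 − 33/2 = 42.5, R_n = min(1.2×42.5×8×450, 2.4×30×8×450) = 183.6 kN/bolt; interior L_c = 115 − 33 = 82, R_n = 259.2 kN/bolt. φR_n = 0.75 × (2×183.6 + 6×259.2) = 1441.8 kN.
Governing: min(4911.3, 1441.8) = 1441.8 kN → bearing.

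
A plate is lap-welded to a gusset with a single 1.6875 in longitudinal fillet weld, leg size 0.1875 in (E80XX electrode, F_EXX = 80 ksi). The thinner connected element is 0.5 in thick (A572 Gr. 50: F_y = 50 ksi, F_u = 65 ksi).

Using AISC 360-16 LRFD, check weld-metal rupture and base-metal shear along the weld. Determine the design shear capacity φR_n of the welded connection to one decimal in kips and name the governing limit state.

8.1 kips (weld metal governs)

Weld metal: throat = 0.707×0.1875 = 0.13256 in, L = 1.6875 in. φR_n = 0.75 × 0.6 × 80 × 0.13256 × 1.6875 = 8.1 kips.
Base metal shear (0.5 in plate): yield φR_n = 1.0×0.6×50×0.5×1.6875 = 25.3 kips; rupture φR_n = 0.75×0.6×65×0.5×1.6875 = 24.7 kips; take 24.7 kips (rupture).
Governing: min(8.1, 24.7) = 8.1 kips → weld metal.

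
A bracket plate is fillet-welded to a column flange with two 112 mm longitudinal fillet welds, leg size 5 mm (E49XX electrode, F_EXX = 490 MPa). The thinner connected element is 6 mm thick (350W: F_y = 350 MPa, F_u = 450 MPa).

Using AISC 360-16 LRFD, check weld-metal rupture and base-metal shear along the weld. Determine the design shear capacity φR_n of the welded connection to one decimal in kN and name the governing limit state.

Weld metal: throat = 0.707×5 = 3.535 mm, L = 2×112 = 224 mm. φR_n = 0.75 × 0.6 × 490 × 3.535 × 224 = 174.6 kN.
Base metal shear (6 mm plate): yield φR_n = 1.0×0.6×350×6×224 = 282.2 kN; rupture φR_n = 0.75×0.6×450×6×224 = 272.2 kN; take 272.2 kN (rupture).
Governing: min(174.6, 272.2) = 174.6 kN → weld metal.

174.6 kN (weld metal governs)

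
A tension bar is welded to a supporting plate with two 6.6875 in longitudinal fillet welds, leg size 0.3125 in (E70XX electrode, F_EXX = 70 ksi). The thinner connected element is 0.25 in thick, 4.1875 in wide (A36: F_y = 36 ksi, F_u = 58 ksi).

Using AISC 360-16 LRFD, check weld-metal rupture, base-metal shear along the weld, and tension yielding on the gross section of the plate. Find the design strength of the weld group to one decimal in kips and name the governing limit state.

33.9 kips (gross-section yield governs)

Weld metal: throat = 0.707×0.3125 = 0.22094 in, L = 2×6.6875 = 13.375 in. φR_n = 0.75 × 0.6 × 70 × 0.22094 × 13.375 = 93.1 kips.
Base metal shear (0.25 in plate): yield φR_n = 1.0×0.6×36×0.25×13.375 = 72.2 kips; rupture φR_n = 0.75×0.6×58×0.25×13.375 = 87.3 kips; take 72.2 kips (yield).
Tension yield (gross): A_g = 4.1875×0.25 = 1.0469 in². φR_n = 0.90 × 36 × 1.0469 = 33.9 kips.
Governing: min(93.1, 72.2, 33.9) = 33.9 kips → gross-section yield.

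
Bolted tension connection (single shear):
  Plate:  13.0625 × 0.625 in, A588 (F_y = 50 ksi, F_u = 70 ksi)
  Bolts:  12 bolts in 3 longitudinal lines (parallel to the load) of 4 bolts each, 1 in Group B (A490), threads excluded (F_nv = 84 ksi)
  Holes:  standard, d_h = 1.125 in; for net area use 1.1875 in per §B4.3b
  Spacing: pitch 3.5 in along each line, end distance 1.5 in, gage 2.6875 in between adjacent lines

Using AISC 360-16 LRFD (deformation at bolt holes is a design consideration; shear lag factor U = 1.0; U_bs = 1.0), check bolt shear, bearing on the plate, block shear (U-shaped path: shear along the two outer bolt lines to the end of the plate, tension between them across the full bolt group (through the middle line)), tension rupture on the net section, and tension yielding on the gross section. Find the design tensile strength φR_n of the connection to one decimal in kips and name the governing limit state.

311.7 kips (net-section rupture governs)

Bolt shear: A_b = π(1)²/4 = 0.7854 in². φR_n = 0.75 × 84 × 0.7854 × 12 × 1 = 593.8 kips.
Bearing (0.625 in plate, F_u = 70 ksi): end bolts L_c = 1.5 − 1.125/2 = 0.9375, R_n = min(1.2×0.9375×0.625×70, 2.4×1×0.625×70) = 49.219 kips/bolt; interior L_c = 3.5 − 1.125 = 2.375, R_n = 105 kips/bolt. φR_n = 0.75 × (3×49.219 + 9×105) = 819.5 kips.
Block shear: shear path 2×[1.5+3×3.5] = 2×12 in, A_gv = 15, A_nv = 2×(12 − 3.5×1.1875)×0.625 = 9.8047 in²; tension across gage: (5.375 − 2×1.1875)×0.625 = 1.875 in². R_n = min(0.6×70×9.8047, 0.6×50×15) + 1.0×70×1.875 = min(411.8, 450) + 131.25 = 543.05 kips. φR_n = 0.75 × 543.05 = 407.3 kips.
Tension rupture (net): A_n = (13.0625 − 3×1.1875)×0.625 = 5.9375 in² (U = 1.0, A_e = A_n). φR_n = 0.75 × 70 × 5.9375 = 311.7 kips.
Tension yield (gross): A_g = 13.0625×0.625 = 8.1641 in². φR_n = 0.90 × 50 × 8.1641 = 367.4 kips.
Governing: min(593.8, 819.5, 407.3, 311.7, 367.4) = 311.7 kips → net-section rupture.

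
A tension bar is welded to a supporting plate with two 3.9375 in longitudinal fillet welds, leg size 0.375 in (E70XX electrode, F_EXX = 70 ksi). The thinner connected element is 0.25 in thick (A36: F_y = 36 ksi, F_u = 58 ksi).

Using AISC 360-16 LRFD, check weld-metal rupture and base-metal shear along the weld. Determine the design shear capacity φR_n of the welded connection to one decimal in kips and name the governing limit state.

Weld metal: throat = 0.707×0.375 = 0.26513 in, L = 2×3.9375 = 7.875 in. φR_n = 0.75 × 0.6 × 70 × 0.26513 × 7.875 = 65.8 kips.
Base metal shear (0.25 in plate): yield φR_n = 1.0×0.6×36×0.25×7.875 = 42.5 kips; rupture φR_n = 0.75×0.6×58×0.25×7.875 = 51.4 kips; take 42.5 kips (yield).
Governing: min(65.8, 42.5) = 42.5 kips → base-metal shear.

42.5 kips (base-metal shear governs)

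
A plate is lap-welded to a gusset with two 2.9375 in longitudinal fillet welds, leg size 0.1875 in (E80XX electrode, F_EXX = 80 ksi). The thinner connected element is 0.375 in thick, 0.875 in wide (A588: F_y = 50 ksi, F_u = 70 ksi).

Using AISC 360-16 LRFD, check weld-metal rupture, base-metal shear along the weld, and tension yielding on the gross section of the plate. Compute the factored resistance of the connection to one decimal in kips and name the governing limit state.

14.8 kips (gross-section yield governs)

Weld metal: throat = 0.707×0.1875 = 0.13256 in, L = 2×2.9375 = 5.875 in. φR_n = 0.75 × 0.6 × 80 × 0.13256 × 5.875 = 28.0 kips.
Base metal shear (0.375 in plate): yield φR_n = 1.0×0.6×50×0.375×5.875 = 66.1 kips; rupture φR_n = 0.75×0.6×70×0.375×5.875 = 69.4 kips; take 66.1 kips (yield).
Tension yield (gross): A_g = 0.875×0.375 = 0.32813 in². φR_n = 0.90 × 50 × 0.32813 = 14.8 kips.
Governing: min(28.0, 66.1, 14.8) = 14.8 kips → gross-section yield.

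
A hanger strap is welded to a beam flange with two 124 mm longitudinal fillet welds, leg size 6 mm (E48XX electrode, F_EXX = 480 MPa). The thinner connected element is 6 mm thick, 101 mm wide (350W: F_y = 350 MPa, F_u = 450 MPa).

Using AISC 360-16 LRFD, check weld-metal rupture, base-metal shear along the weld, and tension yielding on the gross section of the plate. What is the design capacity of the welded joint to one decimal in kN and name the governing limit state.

190.9 kN (gross-section yield governs)

Weld metal: throat = 0.707×6 = 4.242 mm, L = 2×124 = 248 mm. φR_n = 0.75 × 0.6 × 480 × 4.242 × 248 = 227.2 kN.
Base metal shear (6 mm plate): yield φR_n = 1.0×0.6×350×6×248 = 312.5 kN; rupture φR_n = 0.75×0.6×450×6×248 = 301.3 kN; take 301.3 kN (rupture).
Tension yield (gross): A_g = 101×6 = 606 mm². φR_n = 0.90 × 350 × 606 = 190.9 kN.
Governing: min(227.2, 301.3, 190.9) = 190.9 kN → gross-section yield.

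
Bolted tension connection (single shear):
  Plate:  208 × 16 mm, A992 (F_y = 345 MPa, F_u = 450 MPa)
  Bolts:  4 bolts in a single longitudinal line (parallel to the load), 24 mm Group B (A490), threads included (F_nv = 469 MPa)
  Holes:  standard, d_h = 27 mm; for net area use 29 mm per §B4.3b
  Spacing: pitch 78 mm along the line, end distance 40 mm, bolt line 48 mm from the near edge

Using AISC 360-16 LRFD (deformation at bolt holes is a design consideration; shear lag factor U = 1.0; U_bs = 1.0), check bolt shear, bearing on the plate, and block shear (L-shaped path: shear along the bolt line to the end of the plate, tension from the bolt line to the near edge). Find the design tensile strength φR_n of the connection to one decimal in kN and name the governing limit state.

Bolt shear: A_b = π(24)²/4 = 452.39 mm². φR_n = 0.75 × 469 × 452.39 × 4 × 1 = 636.5 kN.
Bearing (16 mm plate, F_u = 450 MPa): end bolts L_c = 40 − 27/2 = 26.5, R_n = min(1.2×26.5×16×450, 2.4×24×16×450) = 228.96 kN/bolt; interior L_c = 78 − 27 = 51, R_n = 414.72 kN/bolt. φR_n = 0.75 × (1×228.96 + 3×414.72) = 1104.8 kN.
Block shear: shear path 1×[40+3×78] = 1×274 mm, A_gv = 4384, A_nv = 1×(274 − 3.5×29)×16 = 2760 mm²; tension to near edge: (48 − 0.5×29)×16 = 536 mm². R_n = min(0.6×450×2760, 0.6×345×4384) + 1.0×450×536 = min(745.2, 907.49) + 241.2 = 986.4 kN. φR_n = 0.75 × 986.4 = 739.8 kN.
Governing: min(636.5, 1104.8, 739.8) = 636.5 kN → bolt shear.

636.5 kN (bolt shear governs)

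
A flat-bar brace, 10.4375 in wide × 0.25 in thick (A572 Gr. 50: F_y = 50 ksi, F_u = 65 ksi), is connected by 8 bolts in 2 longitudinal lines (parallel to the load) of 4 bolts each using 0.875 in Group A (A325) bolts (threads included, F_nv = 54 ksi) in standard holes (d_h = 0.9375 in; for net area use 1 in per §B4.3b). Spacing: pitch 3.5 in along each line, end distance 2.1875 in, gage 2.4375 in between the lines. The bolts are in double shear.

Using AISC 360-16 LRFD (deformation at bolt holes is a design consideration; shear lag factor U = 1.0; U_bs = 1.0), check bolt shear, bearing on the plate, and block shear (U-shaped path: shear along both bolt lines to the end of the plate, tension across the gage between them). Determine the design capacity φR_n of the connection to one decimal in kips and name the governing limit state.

151.9 kips (block shear governs)

Bolt shear: A_b = π(0.875)²/4 = 0.60132 in². φR_n = 0.75 × 54 × 0.60132 × 8 × 2 = 389.7 kips.
Bearing (0.25 in plate, F_u = 65 ksi): end bolts L_c = 2.1875 − 0.9375/2 = 1.71875, R_n = min(1.2×1.71875×0.25×65, 2.4×0.875×0.25×65) = 33.516 kips/bolt; interior L_c = 3.5 − 0.9375 = 2.5625, R_n = 34.125 kips/bolt. φR_n = 0.75 × (2×33.516 + 6×34.125) = 203.8 kips.
Block shear: shear path 2×[2.1875+3×3.5] = 2×12.6875 in, A_gv = 6.3438, A_nv = 2×(12.6875 − 3.5×1)×0.25 = 4.5938 in²; tension across gage: (2.4375 − 1×1)×0.25 = 0.35938 in². R_n = min(0.6×65×4.5938, 0.6×50×6.3438) + 1.0×65×0.35938 = min(179.16, 190.31) + 23.36 = 202.52 kips. φR_n = 0.75 × 202.52 = 151.9 kips.
Governing: min(389.7, 203.8, 151.9) = 151.9 kips → block shear.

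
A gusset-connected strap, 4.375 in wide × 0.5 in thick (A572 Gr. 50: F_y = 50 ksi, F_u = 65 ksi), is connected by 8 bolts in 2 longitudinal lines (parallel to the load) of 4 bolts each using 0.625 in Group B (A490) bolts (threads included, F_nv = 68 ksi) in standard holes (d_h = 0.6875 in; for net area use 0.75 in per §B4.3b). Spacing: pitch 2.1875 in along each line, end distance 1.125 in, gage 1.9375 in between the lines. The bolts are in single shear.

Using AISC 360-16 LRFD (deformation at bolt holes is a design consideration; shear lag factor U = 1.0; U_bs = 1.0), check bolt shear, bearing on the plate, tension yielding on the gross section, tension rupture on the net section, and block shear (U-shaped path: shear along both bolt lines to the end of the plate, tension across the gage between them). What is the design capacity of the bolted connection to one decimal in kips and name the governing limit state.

70.1 kips (net-section rupture governs)

Bolt shear: A_b = π(0.625)²/4 = 0.3068 in². φR_n = 0.75 × 68 × 0.3068 × 8 × 1 = 125.2 kips.
Bearing (0.5 in plate, F_u = 65 ksi): end bolts L_c = 1.125 − 0.6875/2 = 0.78125, R_n = min(1.2×0.78125×0.5×65, 2.4×0.625×0.5×65) = 30.469 kips/bolt; interior L_c = 2.1875 − 0.6875 = 1.5, R_n = 48.75 kips/bolt. φR_n = 0.75 × (2×30.469 + 6×48.75) = 265.1 kips.
Tension yield (gross): A_g = 4.375×0.5 = 2.1875 in². φR_n = 0.90 × 50 × 2.1875 = 98.4 kips.
Tension rupture (net): A_n = (4.375 − 2×0.75)×0.5 = 1.4375 in² (U = 1.0, A_e = A_n). φR_n = 0.75 × 65 × 1.4375 = 70.1 kips.
Block shear: shear path 2×[1.125+3×2.1875] = 2×7.6875 in, A_gv = 7.6875, A_nv = 2×(7.6875 − 3.5×0.75)×0.5 = 5.0625 in²; tension across gage: (1.9375 − 1×0.75)×0.5 = 0.59375 in². R_n = min(0.6×65×5.0625, 0.6×50×7.6875) + 1.0×65×0.59375 = min(197.44, 230.63) + 38.594 = 236.03 kips. φR_n = 0.75 × 236.03 = 177.0 kips.
Governing: min(125.2, 265.1, 98.4, 70.1, 177.0) = 70.1 kips → net-section rupture.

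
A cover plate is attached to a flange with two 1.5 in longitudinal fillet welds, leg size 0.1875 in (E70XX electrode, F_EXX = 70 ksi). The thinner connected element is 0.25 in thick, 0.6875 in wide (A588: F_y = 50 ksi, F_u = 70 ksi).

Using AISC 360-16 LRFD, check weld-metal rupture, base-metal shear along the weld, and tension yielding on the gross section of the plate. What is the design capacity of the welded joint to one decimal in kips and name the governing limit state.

7.7 kips (gross-section yield governs)

Weld metal: throat = 0.707×0.1875 = 0.13256 in, L = 2×1.5 = 3 in. φR_n = 0.75 × 0.6 × 70 × 0.13256 × 3 = 12.5 kips.
Base metal shear (0.25 in plate): yield φR_n = 1.0×0.6×50×0.25×3 = 22.5 kips; rupture φR_n = 0.75×0.6×70×0.25×3 = 23.6 kips; take 22.5 kips (yield).
Tension yield (gross): A_g = 0.6875×0.25 = 0.17188 in². φR_n = 0.90 × 50 × 0.17188 = 7.7 kips.
Governing: min(12.5, 22.5, 7.7) = 7.7 kips → gross-section yield.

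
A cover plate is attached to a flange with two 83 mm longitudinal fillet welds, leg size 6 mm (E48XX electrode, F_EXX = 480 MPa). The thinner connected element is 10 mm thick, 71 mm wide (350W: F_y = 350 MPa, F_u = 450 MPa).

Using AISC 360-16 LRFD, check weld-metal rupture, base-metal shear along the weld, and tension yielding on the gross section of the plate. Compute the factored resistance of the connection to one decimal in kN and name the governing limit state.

Weld metal: throat = 0.707×6 = 4.242 mm, L = 2×83 = 166 mm. φR_n = 0.75 × 0.6 × 480 × 4.242 × 166 = 152.1 kN.
Base metal shear (10 mm plate): yield φR_n = 1.0×0.6×350×10×166 = 348.6 kN; rupture φR_n = 0.75×0.6×450×10×166 = 336.2 kN; take 336.2 kN (rupture).
Tension yield (gross): A_g = 71×10 = 710 mm². φR_n = 0.90 × 350 × 710 = 223.7 kN.
Governing: min(152.1, 336.2, 223.7) = 152.1 kN → weld metal.

152.1 kN (weld metal governs)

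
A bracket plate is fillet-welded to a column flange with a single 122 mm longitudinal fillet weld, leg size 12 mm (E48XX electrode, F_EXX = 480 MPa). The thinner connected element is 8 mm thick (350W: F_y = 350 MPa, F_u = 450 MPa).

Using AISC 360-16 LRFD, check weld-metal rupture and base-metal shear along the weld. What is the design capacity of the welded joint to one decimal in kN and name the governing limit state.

197.6 kN (base-metal shear governs)

Weld metal: throat = 0.707×12 = 8.484 mm, L = 122 mm. φR_n = 0.75 × 0.6 × 480 × 8.484 × 122 = 223.6 kN.
Base metal shear (8 mm plate): yield φR_n = 1.0×0.6×350×8×122 = 205.0 kN; rupture φR_n = 0.75×0.6×450×8×122 = 197.6 kN; take 197.6 kN (rupture).
Governing: min(223.6, 197.6) = 197.6 kN → base-metal shear.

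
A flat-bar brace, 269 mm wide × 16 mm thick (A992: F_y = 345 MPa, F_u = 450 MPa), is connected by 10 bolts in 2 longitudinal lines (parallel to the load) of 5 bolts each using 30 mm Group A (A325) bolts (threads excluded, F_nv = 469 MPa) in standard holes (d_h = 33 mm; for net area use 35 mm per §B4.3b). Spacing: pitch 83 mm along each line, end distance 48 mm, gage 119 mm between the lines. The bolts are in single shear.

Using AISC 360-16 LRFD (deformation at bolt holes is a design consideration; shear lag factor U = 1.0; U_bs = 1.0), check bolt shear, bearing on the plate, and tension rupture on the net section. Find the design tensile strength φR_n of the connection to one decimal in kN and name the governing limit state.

1074.6 kN (net-section rupture governs)

Bolt shear: A_b = π(30)²/4 = 706.86 mm². φR_n = 0.75 × 469 × 706.86 × 10 × 1 = 2486.4 kN.
Bearing (16 mm plate, F_u = 450 MPa): end bolts L_c = 48 − 33/2 = 31.5, R_n = min(1.2×31.5×16×450, 2.4×30×16×450) = 272.16 kN/bolt; interior L_c = 83 − 33 = 50, R_n = 432 kN/bolt. φR_n = 0.75 × (2×272.16 + 8×432) = 3000.2 kN.
Tension rupture (net): A_n = (269 − 2×35)×16 = 3184 mm² (U = 1.0, A_e = A_n). φR_n = 0.75 × 450 × 3184 = 1074.6 kN.
Governing: min(2486.4, 3000.2, 1074.6) = 1074.6 kN → net-section rupture.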